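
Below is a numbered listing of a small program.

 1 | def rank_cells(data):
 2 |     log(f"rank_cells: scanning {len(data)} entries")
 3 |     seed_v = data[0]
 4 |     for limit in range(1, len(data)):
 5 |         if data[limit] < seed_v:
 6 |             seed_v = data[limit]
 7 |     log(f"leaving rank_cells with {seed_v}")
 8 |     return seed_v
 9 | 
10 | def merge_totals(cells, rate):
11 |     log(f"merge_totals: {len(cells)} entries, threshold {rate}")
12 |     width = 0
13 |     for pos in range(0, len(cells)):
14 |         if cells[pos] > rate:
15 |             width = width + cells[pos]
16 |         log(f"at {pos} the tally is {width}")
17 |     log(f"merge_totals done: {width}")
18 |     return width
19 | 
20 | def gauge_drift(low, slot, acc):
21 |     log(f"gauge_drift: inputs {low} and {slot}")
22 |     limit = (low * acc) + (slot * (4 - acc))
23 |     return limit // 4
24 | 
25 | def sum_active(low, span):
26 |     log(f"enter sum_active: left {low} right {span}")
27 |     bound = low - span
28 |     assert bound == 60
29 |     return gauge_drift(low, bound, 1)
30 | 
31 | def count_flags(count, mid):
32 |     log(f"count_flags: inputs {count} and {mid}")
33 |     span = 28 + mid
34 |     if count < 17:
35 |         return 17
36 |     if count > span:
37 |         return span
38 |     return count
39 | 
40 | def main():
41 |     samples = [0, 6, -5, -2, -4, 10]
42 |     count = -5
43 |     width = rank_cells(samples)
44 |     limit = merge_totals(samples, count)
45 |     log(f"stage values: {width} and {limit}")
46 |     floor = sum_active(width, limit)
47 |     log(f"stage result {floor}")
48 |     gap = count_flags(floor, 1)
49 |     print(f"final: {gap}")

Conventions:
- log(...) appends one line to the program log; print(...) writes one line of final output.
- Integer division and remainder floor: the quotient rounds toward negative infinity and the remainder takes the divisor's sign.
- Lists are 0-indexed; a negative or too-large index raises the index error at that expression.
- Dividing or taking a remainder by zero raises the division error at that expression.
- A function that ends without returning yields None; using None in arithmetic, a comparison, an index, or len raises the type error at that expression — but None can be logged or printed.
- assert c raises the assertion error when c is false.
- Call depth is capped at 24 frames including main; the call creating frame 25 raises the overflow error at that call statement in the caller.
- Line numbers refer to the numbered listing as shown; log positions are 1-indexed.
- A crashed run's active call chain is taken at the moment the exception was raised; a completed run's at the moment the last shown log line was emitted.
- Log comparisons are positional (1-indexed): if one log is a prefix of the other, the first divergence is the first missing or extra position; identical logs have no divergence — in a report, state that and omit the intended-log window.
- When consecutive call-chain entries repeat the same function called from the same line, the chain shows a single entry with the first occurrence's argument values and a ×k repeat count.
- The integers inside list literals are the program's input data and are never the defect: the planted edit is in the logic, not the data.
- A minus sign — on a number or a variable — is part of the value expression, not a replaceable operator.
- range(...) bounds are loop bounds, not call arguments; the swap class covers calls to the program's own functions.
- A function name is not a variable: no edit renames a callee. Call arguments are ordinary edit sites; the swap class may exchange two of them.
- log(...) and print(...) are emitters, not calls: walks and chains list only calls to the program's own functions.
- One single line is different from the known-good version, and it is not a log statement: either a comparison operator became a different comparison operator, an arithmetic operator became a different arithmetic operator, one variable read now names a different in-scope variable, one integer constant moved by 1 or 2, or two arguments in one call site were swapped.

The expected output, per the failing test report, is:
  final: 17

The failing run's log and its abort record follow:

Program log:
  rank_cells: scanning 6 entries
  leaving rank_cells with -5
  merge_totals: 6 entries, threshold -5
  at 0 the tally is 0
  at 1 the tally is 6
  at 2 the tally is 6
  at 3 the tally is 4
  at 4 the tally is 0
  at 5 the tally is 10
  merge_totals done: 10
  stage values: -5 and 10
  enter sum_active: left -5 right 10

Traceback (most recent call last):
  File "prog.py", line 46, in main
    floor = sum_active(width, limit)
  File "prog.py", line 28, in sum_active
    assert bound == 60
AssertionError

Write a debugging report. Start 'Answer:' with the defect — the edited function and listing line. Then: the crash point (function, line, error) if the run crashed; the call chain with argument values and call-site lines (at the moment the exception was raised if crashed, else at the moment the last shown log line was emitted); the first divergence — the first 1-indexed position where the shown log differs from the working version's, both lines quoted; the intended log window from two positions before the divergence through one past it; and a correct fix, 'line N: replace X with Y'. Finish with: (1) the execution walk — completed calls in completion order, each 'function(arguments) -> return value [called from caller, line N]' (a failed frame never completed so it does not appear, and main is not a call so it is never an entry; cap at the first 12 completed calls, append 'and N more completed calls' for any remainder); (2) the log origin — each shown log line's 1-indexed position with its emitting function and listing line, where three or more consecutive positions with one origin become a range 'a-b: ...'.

Answer: the defect is in sum_active at line 28.
Key fact: The faulty run's log stops after 12 lines; the working version's next line would be 'gauge_drift: inputs -5 and -15'.
Crash: sum_active, line 28, AssertionError.
Call chain: main -> sum_active(-5, 10) (called at line 46).
First divergence: position 13 — after 12 matching lines the faulty run goes silent; intended next line 'gauge_drift: inputs -5 and -15'.
Intended log window:
  11: stage values: -5 and 10
  12: enter sum_active: left -5 right 10
  13: gauge_drift: inputs -5 and -15
  14: stage result -13
Execution walk:
  rank_cells([0, 6, -5, -2, -4, 10]) -> -5  [called from main, line 43]
  merge_totals([0, 6, -5, -2, -4, 10], -5) -> 10  [called from main, line 44]
Log origin:
  1 — rank_cells, line 2
  2 — rank_cells, line 7
  3 — merge_totals, line 11
  4-9 — merge_totals, line 16
  10 — merge_totals, line 17
  11 — main, line 45
  12 — sum_active, line 26
A correct fix: line 28: replace `==` with `<=`.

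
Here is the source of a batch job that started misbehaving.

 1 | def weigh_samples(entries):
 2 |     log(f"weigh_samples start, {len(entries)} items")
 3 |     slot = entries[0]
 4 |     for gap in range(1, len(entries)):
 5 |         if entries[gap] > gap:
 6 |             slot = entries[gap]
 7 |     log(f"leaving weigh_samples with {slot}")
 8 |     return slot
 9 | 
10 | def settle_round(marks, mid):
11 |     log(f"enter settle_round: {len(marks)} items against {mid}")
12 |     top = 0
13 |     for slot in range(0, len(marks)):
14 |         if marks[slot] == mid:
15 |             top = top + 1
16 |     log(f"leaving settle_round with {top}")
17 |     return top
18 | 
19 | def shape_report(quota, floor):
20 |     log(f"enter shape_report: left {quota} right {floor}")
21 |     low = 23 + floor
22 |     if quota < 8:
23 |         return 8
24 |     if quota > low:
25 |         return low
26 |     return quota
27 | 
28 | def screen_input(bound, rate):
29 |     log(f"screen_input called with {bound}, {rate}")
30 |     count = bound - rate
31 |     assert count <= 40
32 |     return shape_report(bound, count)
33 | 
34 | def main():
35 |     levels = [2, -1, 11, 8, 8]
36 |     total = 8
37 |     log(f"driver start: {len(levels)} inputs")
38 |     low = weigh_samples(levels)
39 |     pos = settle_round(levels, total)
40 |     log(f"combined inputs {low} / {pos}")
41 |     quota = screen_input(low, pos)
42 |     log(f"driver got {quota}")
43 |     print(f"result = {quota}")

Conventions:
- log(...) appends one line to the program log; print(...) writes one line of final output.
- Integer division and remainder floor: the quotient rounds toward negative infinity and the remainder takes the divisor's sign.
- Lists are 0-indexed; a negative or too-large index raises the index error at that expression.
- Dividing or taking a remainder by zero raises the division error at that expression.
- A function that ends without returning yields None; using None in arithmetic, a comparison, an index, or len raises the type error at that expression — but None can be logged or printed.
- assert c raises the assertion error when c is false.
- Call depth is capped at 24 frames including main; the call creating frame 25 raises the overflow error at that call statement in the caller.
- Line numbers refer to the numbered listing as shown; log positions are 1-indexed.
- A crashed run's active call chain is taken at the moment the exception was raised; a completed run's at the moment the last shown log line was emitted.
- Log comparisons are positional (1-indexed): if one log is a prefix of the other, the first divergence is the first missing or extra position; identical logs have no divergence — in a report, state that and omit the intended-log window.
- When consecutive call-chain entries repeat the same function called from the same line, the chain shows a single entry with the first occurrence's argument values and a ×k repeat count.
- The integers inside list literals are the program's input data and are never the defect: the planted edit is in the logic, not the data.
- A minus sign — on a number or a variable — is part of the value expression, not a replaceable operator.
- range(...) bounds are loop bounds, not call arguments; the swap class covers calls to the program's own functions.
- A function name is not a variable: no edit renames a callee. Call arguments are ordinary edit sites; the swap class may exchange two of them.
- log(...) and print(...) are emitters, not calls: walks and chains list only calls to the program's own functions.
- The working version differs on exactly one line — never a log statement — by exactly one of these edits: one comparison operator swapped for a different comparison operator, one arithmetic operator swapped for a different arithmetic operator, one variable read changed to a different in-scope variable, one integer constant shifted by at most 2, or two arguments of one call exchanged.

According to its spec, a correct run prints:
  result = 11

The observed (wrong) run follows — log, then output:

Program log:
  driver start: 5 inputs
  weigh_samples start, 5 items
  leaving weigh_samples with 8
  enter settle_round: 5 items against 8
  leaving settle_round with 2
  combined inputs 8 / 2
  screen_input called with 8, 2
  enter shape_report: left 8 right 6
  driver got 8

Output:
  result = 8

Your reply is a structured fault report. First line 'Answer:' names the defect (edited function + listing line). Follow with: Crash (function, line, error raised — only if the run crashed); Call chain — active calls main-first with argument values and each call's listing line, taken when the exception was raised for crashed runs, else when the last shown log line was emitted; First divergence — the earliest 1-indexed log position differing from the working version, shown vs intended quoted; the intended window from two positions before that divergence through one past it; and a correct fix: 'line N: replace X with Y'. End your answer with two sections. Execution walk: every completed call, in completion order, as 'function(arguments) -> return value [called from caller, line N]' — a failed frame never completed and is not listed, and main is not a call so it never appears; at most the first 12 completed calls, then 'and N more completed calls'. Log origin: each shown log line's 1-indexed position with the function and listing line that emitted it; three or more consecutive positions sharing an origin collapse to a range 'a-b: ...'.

Answer: the defect is in weigh_samples at line 5.
Core observation: Log line 3 is where behavior first shows: 'leaving weigh_samples with 8' appears instead of 'leaving weigh_samples with 11'.
Call chain: main.
First divergence: position 3 — shown 'leaving weigh_samples with 8', intended 'leaving weigh_samples with 11'.
Intended log window:
  1: driver start: 5 inputs
  2: weigh_samples start, 5 items
  3: leaving weigh_samples with 11
  4: enter settle_round: 5 items against 8
Execution walk:
  weigh_samples([2, -1, 11, 8, 8]) -> 8  [called from main, line 38]
  settle_round([2, -1, 11, 8, 8], 8) -> 2  [called from main, line 39]
  shape_report(8, 6) -> 8  [called from screen_input, line 32]
  screen_input(8, 2) -> 8  [called from main, line 41]
Log origin:
  1: from main, line 37
  2: from weigh_samples, line 2
  3: from weigh_samples, line 7
  4: from settle_round, line 11
  5: from settle_round, line 16
  6: from main, line 40
  7: from screen_input, line 29
  8: from shape_report, line 20
  9: from main, line 42
A correct fix: line 5: replace `entries[gap] > gap` with `entries[gap] > slot`.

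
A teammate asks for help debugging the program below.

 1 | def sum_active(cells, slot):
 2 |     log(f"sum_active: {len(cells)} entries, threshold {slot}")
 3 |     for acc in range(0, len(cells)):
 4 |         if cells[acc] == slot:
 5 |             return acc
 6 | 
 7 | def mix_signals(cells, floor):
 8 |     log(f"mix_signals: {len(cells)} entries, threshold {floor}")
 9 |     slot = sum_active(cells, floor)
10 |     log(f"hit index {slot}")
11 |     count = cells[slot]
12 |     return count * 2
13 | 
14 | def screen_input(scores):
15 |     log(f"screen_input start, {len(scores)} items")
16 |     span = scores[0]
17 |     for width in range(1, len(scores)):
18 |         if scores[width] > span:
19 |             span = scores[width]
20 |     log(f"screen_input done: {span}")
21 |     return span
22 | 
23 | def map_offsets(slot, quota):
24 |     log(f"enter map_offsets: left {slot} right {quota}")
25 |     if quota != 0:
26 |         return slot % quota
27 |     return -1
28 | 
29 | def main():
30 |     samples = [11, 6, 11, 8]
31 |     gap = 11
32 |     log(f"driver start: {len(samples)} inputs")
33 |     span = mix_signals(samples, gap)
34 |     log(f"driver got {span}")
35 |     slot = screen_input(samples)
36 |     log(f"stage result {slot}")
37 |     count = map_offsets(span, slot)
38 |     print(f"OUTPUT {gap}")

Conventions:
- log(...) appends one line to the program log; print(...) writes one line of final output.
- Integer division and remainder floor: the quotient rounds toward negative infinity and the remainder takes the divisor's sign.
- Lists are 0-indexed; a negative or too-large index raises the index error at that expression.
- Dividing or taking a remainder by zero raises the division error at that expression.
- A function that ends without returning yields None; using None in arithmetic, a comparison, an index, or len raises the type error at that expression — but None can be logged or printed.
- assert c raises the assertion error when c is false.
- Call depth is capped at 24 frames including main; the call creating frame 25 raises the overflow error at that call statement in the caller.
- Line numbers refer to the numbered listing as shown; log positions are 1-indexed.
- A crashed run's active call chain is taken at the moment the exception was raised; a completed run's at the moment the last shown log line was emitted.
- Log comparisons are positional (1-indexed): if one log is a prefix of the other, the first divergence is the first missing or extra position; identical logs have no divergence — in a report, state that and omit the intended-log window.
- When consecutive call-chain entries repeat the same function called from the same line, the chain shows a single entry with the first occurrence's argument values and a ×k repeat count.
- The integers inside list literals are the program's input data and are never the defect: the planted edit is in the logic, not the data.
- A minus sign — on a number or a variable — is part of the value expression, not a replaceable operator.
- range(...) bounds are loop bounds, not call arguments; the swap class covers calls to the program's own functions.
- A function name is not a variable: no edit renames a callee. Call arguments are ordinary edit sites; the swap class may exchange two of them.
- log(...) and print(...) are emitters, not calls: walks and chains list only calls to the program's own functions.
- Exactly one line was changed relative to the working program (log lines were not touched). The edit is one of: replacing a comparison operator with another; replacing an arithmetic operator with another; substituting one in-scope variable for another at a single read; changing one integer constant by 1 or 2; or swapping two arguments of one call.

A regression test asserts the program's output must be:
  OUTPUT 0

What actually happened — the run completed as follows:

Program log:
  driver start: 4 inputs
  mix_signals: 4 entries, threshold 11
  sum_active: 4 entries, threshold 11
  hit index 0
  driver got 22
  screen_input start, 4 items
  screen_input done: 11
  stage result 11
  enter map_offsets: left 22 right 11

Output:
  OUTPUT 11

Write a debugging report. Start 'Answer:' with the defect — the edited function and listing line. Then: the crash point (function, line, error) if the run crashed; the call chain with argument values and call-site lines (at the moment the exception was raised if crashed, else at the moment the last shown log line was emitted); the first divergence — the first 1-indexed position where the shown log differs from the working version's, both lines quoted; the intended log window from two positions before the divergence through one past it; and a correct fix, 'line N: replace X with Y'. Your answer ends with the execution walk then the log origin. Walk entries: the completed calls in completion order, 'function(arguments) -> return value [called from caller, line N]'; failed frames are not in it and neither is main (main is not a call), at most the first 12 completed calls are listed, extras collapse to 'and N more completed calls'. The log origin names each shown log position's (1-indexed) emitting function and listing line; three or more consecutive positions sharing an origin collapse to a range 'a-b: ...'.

Answer: the defect is in main at line 38.
The tell: The two runs log identically and part ways only at the printed values.
Call chain: main -> map_offsets(22, 11) (called at line 37).
First divergence: none (the log streams are identical).
Execution walk:
  sum_active([11, 6, 11, 8], 11) -> 0  [called from mix_signals, line 9]
  mix_signals([11, 6, 11, 8], 11) -> 22  [called from main, line 33]
  screen_input([11, 6, 11, 8]) -> 11  [called from main, line 35]
  map_offsets(22, 11) -> 0  [called from main, line 37]
Origin of each log line:
  1: emitted by main (line 32)
  2: emitted by mix_signals (line 8)
  3: emitted by sum_active (line 2)
  4: emitted by mix_signals (line 10)
  5: emitted by main (line 34)
  6: emitted by screen_input (line 15)
  7: emitted by screen_input (line 20)
  8: emitted by main (line 36)
  9: emitted by map_offsets (line 24)
A correct fix: line 38: replace `gap` with `count`.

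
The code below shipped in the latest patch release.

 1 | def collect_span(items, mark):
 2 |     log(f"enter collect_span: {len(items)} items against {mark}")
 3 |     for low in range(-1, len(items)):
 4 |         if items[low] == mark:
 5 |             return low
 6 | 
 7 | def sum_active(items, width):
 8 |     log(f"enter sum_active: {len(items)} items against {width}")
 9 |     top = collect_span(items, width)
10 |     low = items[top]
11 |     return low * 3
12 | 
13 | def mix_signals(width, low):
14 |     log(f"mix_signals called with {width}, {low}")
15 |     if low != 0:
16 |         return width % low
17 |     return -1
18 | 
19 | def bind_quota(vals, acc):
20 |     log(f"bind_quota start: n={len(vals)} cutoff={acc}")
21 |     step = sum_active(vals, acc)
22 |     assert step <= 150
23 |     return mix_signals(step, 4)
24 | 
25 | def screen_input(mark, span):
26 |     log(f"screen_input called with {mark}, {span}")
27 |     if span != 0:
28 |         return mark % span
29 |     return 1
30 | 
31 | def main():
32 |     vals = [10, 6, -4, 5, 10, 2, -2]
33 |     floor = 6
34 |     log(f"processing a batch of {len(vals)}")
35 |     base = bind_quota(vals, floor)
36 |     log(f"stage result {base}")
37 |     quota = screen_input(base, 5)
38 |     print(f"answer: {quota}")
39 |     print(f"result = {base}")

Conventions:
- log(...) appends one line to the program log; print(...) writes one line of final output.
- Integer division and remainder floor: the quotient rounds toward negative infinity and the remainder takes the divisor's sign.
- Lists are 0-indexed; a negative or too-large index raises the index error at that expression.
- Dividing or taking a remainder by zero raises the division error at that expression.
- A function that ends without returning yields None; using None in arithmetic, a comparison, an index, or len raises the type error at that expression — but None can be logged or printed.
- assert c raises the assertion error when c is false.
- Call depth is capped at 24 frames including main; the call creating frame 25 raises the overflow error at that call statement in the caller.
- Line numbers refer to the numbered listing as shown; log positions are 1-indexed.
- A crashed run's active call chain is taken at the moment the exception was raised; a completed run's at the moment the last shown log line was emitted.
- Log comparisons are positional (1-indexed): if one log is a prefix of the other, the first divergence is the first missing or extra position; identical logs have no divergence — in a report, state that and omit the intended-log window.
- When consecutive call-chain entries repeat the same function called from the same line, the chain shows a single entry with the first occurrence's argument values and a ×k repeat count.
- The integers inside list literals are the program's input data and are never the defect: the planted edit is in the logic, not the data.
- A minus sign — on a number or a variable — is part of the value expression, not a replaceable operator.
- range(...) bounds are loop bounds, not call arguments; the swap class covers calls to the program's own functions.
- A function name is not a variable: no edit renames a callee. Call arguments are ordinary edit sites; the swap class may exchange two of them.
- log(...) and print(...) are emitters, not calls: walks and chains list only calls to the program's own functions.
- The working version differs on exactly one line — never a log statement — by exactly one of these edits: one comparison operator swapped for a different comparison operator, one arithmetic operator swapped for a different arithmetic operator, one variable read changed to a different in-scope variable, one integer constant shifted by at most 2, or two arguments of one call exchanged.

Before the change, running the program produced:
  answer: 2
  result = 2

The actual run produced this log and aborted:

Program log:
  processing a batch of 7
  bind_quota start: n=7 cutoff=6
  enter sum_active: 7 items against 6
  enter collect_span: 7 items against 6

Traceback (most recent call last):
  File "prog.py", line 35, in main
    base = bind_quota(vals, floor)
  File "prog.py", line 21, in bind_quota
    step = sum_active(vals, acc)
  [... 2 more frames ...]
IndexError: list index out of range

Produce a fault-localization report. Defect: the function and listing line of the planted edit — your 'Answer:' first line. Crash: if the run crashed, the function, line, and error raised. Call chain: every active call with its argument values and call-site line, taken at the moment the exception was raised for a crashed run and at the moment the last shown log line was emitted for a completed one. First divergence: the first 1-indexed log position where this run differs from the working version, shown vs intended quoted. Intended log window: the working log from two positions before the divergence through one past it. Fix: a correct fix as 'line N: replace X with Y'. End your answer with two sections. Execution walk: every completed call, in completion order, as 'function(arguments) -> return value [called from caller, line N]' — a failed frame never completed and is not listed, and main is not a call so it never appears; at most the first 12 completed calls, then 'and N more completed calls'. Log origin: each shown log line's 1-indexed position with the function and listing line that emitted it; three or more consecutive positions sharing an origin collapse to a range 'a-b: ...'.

Answer: the defect is in collect_span at line 3.
Key fact: The log ends early — 4 lines, where the working version next logs 'mix_signals called with 18, 4'.
Crash: collect_span, line 4, IndexError.
Call chain: main -> bind_quota([10, 6, -4, 5, 10, 2, -2], 6) (called at line 35) -> sum_active([10, 6, -4, 5, 10, 2, -2], 6) (called at line 21) -> collect_span([10, 6, -4, 5, 10, 2, -2], 6) (called at line 9).
First divergence: position 5 — the faulty run's log ends after 4 lines; the working version continues with 'mix_signals called with 18, 4'.
Intended log window:
  3: enter sum_active: 7 items against 6
  4: enter collect_span: 7 items against 6
  5: mix_signals called with 18, 4
  6: stage result 2
Execution walk:
  (no call completed)
Log origins:
  1: logged in main at line 34
  2: logged in bind_quota at line 20
  3: logged in sum_active at line 8
  4: logged in collect_span at line 2
A correct fix: line 3: replace `-1` with `0`.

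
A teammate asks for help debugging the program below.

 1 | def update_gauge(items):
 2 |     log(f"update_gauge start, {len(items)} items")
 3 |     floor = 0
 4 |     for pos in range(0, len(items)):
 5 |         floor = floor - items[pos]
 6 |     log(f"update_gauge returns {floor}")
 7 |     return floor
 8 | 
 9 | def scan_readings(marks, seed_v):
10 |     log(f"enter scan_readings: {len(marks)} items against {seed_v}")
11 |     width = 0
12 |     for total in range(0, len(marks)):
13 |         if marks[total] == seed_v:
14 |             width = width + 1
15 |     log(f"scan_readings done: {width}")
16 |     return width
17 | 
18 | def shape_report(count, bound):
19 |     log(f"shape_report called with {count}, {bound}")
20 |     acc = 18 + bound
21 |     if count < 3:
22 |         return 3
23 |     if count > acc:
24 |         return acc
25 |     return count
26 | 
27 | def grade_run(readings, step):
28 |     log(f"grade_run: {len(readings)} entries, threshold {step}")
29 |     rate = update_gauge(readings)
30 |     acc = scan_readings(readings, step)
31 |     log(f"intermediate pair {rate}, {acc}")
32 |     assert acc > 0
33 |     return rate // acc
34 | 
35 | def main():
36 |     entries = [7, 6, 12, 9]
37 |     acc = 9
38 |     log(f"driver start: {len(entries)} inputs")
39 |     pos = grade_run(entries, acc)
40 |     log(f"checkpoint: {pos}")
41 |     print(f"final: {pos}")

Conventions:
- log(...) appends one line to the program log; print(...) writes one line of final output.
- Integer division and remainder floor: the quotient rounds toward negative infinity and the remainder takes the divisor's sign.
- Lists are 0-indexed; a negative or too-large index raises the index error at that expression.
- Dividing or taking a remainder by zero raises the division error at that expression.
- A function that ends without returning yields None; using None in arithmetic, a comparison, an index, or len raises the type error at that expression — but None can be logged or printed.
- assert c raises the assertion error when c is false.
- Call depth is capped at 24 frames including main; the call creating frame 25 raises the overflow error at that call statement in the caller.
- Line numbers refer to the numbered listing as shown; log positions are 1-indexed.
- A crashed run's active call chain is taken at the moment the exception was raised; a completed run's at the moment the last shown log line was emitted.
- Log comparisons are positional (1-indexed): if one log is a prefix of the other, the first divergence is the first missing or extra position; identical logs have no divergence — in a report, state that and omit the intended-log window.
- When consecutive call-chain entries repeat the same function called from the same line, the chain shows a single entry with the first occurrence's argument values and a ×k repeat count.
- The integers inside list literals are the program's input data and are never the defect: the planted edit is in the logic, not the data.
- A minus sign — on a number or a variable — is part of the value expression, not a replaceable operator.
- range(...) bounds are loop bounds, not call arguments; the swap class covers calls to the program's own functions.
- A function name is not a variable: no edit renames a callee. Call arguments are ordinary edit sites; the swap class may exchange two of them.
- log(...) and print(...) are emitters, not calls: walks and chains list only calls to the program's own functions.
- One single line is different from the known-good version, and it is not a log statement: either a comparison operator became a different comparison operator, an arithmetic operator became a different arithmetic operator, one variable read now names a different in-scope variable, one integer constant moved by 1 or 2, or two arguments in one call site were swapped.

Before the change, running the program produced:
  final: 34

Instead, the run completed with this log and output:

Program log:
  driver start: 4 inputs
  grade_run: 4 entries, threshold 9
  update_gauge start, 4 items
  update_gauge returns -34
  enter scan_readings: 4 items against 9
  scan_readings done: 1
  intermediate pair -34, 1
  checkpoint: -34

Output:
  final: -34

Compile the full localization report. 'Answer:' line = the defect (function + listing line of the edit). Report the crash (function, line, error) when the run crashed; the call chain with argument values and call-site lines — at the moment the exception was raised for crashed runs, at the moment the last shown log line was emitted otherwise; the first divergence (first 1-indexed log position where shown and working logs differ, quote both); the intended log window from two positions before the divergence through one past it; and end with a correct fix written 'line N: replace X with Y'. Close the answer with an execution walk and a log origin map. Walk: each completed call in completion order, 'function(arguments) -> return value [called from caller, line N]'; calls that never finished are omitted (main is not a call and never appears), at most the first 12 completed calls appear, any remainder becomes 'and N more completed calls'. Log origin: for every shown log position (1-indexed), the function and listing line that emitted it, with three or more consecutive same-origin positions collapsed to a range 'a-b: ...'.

Answer: the defect is in update_gauge at line 5.
Key fact: The earliest visible damage is log position 4 — 'update_gauge returns -34' rather than the intended 'update_gauge returns 34'.
Call chain: main.
First divergence: position 4 — the shown line 'update_gauge returns -34' should read 'update_gauge returns 34'.
Intended log window:
  2: grade_run: 4 entries, threshold 9
  3: update_gauge start, 4 items
  4: update_gauge returns 34
  5: enter scan_readings: 4 items against 9
Execution walk:
  update_gauge([7, 6, 12, 9]) -> -34  [called from grade_run, line 29]
  scan_readings([7, 6, 12, 9], 9) -> 1  [called from grade_run, line 30]
  grade_run([7, 6, 12, 9], 9) -> -34  [called from main, line 39]
Log origins:
  1: emitted by main (line 38)
  2: emitted by grade_run (line 28)
  3: emitted by update_gauge (line 2)
  4: emitted by update_gauge (line 6)
  5: emitted by scan_readings (line 10)
  6: emitted by scan_readings (line 15)
  7: emitted by grade_run (line 31)
  8: emitted by main (line 40)
A correct fix: line 5: replace `-` with `+`.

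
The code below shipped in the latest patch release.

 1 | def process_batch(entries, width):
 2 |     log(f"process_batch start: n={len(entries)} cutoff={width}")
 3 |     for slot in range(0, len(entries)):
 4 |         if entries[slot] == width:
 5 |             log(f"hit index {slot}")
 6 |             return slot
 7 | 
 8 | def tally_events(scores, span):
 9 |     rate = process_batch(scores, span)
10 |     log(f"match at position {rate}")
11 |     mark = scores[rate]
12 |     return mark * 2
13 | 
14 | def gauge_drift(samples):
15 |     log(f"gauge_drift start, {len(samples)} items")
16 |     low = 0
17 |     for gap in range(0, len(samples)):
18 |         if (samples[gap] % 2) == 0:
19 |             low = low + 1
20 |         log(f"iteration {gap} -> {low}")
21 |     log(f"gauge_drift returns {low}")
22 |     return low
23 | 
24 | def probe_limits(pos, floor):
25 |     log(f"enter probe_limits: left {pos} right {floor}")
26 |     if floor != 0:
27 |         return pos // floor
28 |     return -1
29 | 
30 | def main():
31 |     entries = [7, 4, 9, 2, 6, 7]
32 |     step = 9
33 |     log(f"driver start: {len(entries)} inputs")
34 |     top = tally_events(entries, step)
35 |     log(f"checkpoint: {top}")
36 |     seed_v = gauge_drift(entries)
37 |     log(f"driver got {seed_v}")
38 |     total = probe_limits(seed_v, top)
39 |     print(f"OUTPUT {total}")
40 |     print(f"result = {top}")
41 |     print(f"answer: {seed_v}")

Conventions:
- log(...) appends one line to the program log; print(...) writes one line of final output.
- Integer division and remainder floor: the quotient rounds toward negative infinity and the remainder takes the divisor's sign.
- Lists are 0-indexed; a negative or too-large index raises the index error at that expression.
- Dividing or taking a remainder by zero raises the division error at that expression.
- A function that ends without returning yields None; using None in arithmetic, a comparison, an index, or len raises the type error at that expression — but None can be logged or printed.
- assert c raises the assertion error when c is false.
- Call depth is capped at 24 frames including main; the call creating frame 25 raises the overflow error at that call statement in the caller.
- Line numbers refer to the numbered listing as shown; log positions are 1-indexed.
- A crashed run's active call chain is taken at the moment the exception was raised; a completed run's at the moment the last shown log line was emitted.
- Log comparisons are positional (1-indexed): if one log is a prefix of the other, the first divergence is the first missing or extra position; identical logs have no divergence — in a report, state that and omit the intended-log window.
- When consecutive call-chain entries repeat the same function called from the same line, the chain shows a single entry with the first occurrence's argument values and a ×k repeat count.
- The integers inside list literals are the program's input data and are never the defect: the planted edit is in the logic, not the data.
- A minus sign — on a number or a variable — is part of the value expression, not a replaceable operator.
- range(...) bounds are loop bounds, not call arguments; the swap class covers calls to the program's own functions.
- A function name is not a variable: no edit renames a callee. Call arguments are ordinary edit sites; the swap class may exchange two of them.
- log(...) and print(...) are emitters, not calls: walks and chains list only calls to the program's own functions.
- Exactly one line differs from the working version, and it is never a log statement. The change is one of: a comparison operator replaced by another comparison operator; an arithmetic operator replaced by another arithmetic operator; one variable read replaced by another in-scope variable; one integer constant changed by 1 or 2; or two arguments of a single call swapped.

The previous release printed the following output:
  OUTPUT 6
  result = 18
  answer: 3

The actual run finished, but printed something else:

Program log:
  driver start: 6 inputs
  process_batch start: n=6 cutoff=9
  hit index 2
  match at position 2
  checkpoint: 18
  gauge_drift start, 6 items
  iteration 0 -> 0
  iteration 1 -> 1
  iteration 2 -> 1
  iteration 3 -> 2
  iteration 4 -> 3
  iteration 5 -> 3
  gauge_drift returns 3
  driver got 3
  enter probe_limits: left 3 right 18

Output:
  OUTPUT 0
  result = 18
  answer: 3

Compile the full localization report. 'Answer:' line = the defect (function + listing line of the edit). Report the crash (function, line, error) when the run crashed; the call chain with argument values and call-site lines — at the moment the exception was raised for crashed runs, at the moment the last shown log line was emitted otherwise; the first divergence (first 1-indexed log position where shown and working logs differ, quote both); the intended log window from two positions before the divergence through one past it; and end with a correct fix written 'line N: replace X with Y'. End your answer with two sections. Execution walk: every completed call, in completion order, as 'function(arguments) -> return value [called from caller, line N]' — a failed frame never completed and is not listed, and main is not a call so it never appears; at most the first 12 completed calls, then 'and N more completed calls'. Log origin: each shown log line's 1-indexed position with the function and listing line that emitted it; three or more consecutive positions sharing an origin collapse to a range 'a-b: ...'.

Answer: the defect is in main at line 38.
Key fact: Position 15 is the first bad log line: 'enter probe_limits: left 3 right 18' should read 'enter probe_limits: left 18 right 3'.
Call chain: main -> probe_limits(3, 18) (called at line 38).
First divergence: position 15; shown 'enter probe_limits: left 3 right 18' vs intended 'enter probe_limits: left 18 right 3'.
Intended log window:
  13: gauge_drift returns 3
  14: driver got 3
  15: enter probe_limits: left 18 right 3
Execution walk:
  process_batch([7, 4, 9, 2, 6, 7], 9) -> 2  [called from tally_events, line 9]
  tally_events([7, 4, 9, 2, 6, 7], 9) -> 18  [called from main, line 34]
  gauge_drift([7, 4, 9, 2, 6, 7]) -> 3  [called from main, line 36]
  probe_limits(3, 18) -> 0  [called from main, line 38]
Origin of each log line:
  1: logged in main at line 33
  2: logged in process_batch at line 2
  3: logged in process_batch at line 5
  4: logged in tally_events at line 10
  5: logged in main at line 35
  6: logged in gauge_drift at line 15
  7-12: logged in gauge_drift at line 20
  13: logged in gauge_drift at line 21
  14: logged in main at line 37
  15: logged in probe_limits at line 25
A correct fix: line 38: replace `probe_limits(seed_v, top)` with `probe_limits(top, seed_v)`.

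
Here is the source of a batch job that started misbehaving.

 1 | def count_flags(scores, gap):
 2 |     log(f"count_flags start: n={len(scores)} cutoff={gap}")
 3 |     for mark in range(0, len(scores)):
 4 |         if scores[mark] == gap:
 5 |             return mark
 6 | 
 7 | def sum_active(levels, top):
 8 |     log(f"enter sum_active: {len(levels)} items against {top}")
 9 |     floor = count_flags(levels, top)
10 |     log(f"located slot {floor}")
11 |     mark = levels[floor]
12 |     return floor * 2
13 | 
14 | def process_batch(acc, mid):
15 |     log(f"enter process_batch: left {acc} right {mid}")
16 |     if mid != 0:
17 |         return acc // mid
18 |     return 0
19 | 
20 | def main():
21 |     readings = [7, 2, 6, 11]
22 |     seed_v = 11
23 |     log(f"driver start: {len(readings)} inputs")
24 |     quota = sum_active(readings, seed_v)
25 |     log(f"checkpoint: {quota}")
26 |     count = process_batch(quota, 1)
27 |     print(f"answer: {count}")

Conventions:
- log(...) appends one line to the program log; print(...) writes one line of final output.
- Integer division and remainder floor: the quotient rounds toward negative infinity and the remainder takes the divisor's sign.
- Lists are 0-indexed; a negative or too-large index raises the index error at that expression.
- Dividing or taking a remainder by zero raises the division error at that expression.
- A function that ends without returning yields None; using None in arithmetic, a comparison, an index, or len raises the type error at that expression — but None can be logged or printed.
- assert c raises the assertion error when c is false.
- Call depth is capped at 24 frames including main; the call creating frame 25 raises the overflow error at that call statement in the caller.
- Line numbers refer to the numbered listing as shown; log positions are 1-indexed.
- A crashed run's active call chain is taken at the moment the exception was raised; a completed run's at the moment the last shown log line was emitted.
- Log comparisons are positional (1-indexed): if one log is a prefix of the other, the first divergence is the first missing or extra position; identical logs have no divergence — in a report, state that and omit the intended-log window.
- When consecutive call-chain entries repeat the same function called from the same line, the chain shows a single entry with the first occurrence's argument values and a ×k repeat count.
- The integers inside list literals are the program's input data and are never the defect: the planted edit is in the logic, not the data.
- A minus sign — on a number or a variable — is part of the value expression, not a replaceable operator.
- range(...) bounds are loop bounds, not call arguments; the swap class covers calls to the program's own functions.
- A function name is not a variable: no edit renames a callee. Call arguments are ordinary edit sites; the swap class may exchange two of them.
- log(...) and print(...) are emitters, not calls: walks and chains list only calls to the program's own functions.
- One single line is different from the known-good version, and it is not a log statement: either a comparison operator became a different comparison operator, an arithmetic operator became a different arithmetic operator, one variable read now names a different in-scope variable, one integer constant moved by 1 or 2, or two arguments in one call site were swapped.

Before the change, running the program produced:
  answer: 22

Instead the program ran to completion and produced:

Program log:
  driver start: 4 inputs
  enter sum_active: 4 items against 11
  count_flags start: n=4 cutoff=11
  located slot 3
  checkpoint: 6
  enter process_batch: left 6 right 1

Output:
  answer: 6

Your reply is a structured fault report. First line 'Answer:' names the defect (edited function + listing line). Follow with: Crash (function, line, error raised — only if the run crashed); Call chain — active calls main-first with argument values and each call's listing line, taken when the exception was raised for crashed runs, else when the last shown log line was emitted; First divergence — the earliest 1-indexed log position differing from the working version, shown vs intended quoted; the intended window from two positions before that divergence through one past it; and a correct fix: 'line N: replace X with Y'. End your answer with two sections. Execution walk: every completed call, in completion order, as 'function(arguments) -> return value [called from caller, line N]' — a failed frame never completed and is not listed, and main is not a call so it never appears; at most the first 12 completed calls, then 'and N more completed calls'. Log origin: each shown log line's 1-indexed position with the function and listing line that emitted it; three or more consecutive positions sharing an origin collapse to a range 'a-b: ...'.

Answer: the defect is in sum_active at line 12.
Core observation: Everything matches until log position 5, which reads 'checkpoint: 6' in place of 'checkpoint: 22'.
Call chain: main -> process_batch(6, 1) (called at line 26).
First divergence: position 5; shown 'checkpoint: 6' vs intended 'checkpoint: 22'.
Intended log window:
  3: count_flags start: n=4 cutoff=11
  4: located slot 3
  5: checkpoint: 22
  6: enter process_batch: left 22 right 1
Execution walk:
  count_flags([7, 2, 6, 11], 11) -> 3  [called from sum_active, line 9]
  sum_active([7, 2, 6, 11], 11) -> 6  [called from main, line 24]
  process_batch(6, 1) -> 6  [called from main, line 26]
Origin of each log line:
  1: emitted by main (line 23)
  2: emitted by sum_active (line 8)
  3: emitted by count_flags (line 2)
  4: emitted by sum_active (line 10)
  5: emitted by main (line 25)
  6: emitted by process_batch (line 15)
A correct fix: line 12: replace `floor` with `mark`.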